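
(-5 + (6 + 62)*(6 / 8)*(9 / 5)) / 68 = 217 / 170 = 1.28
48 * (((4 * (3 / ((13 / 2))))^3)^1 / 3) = 221184 / 2197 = 100.68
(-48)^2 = 2304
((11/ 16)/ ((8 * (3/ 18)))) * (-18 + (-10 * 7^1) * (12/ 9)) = -1837/ 32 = -57.41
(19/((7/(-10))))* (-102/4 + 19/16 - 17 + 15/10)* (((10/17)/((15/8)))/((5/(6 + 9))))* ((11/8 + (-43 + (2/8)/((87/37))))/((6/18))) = -249814565/1972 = -126680.81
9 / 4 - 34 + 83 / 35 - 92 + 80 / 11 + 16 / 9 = -1556867 / 13860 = -112.33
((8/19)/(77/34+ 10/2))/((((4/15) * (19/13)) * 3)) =340/6859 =0.05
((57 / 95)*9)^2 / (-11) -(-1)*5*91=124396 / 275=452.35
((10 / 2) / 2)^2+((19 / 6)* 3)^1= 63 / 4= 15.75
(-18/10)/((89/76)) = -684/445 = -1.54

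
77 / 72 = 1.07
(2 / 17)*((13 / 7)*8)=208 / 119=1.75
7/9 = 0.78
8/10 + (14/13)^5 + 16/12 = 3.58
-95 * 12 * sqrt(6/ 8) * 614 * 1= -349980 * sqrt(3)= -606183.14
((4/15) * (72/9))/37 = 32/555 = 0.06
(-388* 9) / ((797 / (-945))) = 3299940 / 797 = 4140.45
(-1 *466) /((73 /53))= -24698 /73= -338.33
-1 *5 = -5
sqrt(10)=3.16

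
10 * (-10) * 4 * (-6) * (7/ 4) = 4200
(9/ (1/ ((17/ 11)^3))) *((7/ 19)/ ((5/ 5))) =309519/ 25289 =12.24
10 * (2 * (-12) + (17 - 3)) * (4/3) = -400/3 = -133.33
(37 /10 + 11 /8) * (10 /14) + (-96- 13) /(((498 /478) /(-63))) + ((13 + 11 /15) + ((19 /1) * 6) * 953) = 1147895729 /9960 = 115250.58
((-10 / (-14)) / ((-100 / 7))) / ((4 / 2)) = -1 / 40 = -0.02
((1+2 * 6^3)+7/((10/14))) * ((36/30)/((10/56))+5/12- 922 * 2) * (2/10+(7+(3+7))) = -8743653153/625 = -13989845.04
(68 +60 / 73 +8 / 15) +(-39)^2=1741439 / 1095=1590.36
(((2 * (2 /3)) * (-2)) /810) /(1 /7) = -28 /1215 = -0.02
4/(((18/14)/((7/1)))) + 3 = 223/9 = 24.78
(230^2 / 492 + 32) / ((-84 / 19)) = -326059 / 10332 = -31.56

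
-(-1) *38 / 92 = 19 / 46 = 0.41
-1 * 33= -33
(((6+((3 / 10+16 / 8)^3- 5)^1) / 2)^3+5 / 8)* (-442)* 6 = -1516785760770969 / 2000000000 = -758392.88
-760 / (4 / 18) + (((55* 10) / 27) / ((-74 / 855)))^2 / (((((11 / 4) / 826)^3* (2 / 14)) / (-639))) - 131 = -6714406017268442.43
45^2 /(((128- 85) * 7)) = 2025 /301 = 6.73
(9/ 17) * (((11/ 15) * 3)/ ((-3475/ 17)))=-99/ 17375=-0.01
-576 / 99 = -64 / 11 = -5.82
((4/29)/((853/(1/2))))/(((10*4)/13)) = 13/494740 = 0.00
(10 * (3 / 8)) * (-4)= -15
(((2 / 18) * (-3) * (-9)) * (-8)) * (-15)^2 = -5400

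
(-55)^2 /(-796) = -3025 /796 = -3.80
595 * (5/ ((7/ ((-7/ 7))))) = -425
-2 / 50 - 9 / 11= -236 / 275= -0.86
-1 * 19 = -19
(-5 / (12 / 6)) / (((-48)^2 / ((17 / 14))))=-85 / 64512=-0.00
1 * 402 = 402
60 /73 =0.82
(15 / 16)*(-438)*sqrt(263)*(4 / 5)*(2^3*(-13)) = 554046.97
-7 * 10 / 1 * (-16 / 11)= 1120 / 11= 101.82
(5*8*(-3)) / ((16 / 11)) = -82.50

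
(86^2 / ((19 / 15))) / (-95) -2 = -22910 / 361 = -63.46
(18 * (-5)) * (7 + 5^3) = -11880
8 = 8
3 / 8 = 0.38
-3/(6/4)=-2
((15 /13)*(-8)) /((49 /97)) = -11640 /637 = -18.27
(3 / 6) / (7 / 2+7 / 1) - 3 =-62 / 21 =-2.95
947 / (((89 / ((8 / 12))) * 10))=947 / 1335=0.71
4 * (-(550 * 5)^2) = -30250000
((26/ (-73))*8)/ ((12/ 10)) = -520/ 219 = -2.37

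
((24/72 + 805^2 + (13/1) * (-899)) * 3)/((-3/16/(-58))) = 1771565920/3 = 590521973.33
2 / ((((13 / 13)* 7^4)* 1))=2 / 2401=0.00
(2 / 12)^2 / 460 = 0.00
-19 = -19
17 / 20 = 0.85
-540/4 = -135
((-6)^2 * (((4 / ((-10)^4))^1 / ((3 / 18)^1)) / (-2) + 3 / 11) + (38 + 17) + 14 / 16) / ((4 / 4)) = 65.65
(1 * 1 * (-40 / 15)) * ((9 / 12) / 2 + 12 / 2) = -17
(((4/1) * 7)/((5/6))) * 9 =1512/5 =302.40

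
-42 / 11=-3.82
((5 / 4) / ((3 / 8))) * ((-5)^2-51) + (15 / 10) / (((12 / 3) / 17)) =-1927 / 24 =-80.29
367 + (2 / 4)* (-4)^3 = 335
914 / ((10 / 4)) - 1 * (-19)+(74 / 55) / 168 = 1776889 / 4620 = 384.61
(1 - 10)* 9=-81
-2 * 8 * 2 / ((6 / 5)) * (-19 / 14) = 760 / 21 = 36.19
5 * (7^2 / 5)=49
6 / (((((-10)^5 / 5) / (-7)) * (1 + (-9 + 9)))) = 21 / 10000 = 0.00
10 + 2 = 12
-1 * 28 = -28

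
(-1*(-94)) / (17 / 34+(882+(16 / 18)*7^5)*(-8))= -0.00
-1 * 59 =-59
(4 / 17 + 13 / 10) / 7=261 / 1190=0.22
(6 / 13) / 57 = 2 / 247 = 0.01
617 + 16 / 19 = 11739 / 19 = 617.84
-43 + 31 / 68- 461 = -34241 / 68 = -503.54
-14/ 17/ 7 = -2/ 17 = -0.12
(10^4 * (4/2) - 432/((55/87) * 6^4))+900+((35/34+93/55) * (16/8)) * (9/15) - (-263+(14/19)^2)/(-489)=17250023190359/825273075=20902.20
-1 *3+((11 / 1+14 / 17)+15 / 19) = 3105 / 323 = 9.61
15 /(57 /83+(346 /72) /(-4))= -179280 /6151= -29.15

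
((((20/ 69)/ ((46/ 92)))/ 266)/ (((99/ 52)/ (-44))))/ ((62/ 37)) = -76960/ 2560383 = -0.03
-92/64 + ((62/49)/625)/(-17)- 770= -6426075367/8330000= -771.44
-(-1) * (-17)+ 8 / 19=-315 / 19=-16.58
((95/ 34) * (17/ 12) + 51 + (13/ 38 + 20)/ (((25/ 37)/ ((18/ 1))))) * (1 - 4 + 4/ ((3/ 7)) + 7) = 6804341/ 855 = 7958.29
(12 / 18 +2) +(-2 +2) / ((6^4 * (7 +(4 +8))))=8 / 3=2.67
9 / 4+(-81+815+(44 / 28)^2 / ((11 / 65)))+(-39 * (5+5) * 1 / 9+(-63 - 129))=303119 / 588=515.51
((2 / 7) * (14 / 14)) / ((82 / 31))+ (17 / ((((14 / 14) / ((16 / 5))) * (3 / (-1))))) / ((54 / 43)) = -1665821 / 116235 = -14.33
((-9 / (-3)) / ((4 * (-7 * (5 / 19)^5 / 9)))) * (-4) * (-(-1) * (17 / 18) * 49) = 141434.77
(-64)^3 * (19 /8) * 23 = -14319616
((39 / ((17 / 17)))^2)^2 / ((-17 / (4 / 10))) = -4626882 / 85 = -54433.91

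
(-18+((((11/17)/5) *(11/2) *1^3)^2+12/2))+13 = 43541/28900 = 1.51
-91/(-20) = 91/20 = 4.55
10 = 10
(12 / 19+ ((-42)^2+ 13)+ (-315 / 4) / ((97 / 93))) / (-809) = -12548095 / 5963948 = -2.10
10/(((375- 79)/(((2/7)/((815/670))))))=335/42217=0.01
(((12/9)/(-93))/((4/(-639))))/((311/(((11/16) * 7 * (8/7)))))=781/19282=0.04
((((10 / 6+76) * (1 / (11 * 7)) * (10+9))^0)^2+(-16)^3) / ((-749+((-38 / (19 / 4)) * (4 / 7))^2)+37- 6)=66885 / 11386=5.87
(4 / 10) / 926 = 1 / 2315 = 0.00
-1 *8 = -8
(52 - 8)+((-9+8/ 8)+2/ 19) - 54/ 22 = 33.65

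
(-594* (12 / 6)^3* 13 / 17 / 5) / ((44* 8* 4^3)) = -351 / 10880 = -0.03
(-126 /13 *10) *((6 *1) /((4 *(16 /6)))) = -2835 /52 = -54.52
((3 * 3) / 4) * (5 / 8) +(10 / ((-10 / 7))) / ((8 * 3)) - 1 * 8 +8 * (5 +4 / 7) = 37.69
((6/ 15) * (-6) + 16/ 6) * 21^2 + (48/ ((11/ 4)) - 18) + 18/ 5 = 6636/ 55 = 120.65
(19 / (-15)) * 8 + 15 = 73 / 15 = 4.87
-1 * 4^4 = -256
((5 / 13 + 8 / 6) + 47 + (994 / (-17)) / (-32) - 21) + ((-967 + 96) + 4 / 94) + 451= -194650199 / 498576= -390.41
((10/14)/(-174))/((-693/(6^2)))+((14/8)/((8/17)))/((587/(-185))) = -1.17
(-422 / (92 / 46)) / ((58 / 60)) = -6330 / 29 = -218.28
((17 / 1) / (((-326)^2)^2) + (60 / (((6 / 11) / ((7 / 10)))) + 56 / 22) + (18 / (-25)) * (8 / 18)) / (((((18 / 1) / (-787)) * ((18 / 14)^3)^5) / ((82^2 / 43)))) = -1545542242761836670337786717592927 / 123743303246818404338829294600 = -12489.91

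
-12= -12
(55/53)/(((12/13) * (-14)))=-715/8904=-0.08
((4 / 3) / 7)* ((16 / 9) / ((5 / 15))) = 64 / 63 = 1.02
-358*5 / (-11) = 1790 / 11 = 162.73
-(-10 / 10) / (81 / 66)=22 / 27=0.81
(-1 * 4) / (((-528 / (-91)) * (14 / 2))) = -13 / 132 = -0.10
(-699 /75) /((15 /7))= -4.35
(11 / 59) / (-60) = -11 / 3540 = -0.00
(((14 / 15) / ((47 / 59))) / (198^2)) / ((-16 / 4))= -413 / 55277640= -0.00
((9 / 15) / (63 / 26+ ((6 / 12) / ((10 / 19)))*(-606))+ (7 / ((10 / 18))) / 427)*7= 754768 / 3788405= 0.20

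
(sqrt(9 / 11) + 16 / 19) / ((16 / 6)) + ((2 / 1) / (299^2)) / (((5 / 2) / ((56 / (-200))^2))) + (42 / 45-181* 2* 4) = -23038861191328 / 15924553125 + 9* sqrt(11) / 88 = -1446.41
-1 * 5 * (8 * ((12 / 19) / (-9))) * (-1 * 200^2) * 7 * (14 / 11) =-627200000 / 627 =-1000318.98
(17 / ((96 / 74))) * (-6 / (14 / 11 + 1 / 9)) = -62271 / 1096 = -56.82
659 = 659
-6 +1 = -5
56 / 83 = 0.67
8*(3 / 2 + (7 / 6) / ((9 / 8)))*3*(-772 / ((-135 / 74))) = 31306144 / 1215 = 25766.37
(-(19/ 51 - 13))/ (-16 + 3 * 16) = 161/ 408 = 0.39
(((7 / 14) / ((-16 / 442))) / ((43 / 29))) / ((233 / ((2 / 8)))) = -6409 / 641216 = -0.01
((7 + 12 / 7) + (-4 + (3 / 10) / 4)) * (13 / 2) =17433 / 560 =31.13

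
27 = 27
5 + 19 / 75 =394 / 75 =5.25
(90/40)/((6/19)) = 57/8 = 7.12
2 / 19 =0.11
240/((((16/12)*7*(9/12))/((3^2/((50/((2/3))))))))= 4.11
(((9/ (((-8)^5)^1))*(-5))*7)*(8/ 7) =45/ 4096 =0.01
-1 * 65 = -65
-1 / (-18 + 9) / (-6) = -1 / 54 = -0.02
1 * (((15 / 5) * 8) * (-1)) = -24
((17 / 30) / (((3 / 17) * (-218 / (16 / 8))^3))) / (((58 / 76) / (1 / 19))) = -289 / 1690012845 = -0.00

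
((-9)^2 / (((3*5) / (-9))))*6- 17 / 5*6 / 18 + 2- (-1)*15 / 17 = -289.85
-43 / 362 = -0.12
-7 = -7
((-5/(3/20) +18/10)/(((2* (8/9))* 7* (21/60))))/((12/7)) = -473/112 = -4.22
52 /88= 13 /22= 0.59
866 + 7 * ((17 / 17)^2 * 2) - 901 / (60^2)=3167099 / 3600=879.75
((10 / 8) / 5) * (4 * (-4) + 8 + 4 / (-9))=-19 / 9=-2.11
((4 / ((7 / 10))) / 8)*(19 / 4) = 95 / 28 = 3.39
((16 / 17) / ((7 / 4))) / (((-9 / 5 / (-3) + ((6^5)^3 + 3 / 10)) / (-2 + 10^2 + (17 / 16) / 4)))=62890 / 559520131646511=0.00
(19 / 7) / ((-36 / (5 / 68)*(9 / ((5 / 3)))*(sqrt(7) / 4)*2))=-475*sqrt(7) / 1619352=-0.00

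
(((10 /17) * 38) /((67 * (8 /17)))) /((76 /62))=155 /268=0.58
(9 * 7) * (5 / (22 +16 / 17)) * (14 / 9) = 833 / 39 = 21.36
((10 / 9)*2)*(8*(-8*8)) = -10240 / 9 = -1137.78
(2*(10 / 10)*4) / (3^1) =8 / 3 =2.67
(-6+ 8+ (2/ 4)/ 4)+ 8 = 81/ 8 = 10.12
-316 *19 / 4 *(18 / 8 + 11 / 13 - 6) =226651 / 52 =4358.67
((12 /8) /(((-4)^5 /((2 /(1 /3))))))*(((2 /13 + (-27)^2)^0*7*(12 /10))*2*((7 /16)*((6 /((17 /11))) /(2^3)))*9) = -392931 /1392640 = -0.28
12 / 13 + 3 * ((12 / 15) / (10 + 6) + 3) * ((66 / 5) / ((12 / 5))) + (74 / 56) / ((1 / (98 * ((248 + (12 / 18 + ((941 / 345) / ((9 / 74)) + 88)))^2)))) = 16743325149942853 / 1002666600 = 16698796.14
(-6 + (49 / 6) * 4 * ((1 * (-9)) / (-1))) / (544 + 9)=288 / 553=0.52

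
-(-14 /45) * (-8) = -112 /45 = -2.49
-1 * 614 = -614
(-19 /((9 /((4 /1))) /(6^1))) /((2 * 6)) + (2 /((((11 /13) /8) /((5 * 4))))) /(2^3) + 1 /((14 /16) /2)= 45.34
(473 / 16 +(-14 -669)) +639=-231 / 16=-14.44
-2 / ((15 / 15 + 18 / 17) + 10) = -34 / 205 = -0.17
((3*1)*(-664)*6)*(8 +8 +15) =-370512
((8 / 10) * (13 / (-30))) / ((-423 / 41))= 1066 / 31725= 0.03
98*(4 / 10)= 196 / 5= 39.20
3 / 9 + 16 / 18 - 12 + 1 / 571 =-55378 / 5139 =-10.78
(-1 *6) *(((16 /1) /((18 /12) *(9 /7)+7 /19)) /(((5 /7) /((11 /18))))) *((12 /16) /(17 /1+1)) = -40964 /27495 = -1.49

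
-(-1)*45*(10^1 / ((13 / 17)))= 588.46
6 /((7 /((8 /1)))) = 48 /7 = 6.86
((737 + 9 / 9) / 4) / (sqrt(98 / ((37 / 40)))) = 369*sqrt(185) / 280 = 17.92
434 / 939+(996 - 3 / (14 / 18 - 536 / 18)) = 27137479 / 27231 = 996.57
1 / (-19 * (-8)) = 1 / 152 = 0.01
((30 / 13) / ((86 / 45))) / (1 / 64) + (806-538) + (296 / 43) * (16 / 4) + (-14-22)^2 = 932868 / 559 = 1668.82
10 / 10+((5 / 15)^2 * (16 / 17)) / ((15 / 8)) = 2423 / 2295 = 1.06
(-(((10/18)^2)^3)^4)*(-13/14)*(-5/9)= -3874301910400390625/10050571827685936242783486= -0.00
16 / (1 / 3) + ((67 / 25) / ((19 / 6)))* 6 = 25212 / 475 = 53.08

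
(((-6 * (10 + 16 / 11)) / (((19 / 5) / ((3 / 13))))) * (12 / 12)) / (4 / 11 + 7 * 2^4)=-945 / 25441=-0.04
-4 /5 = -0.80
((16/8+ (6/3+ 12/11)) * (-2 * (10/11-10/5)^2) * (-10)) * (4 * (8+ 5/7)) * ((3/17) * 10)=7453.61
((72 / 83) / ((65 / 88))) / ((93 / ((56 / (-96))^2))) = 2156 / 501735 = 0.00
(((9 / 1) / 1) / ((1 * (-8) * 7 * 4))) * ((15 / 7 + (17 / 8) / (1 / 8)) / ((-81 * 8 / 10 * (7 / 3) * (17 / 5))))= 1675 / 1119552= 0.00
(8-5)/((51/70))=70/17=4.12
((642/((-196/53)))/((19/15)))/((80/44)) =-561429/7448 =-75.38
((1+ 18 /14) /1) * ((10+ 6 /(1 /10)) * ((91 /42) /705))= 208 /423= 0.49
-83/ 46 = -1.80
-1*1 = -1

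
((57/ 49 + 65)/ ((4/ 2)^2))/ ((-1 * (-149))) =1621/ 14602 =0.11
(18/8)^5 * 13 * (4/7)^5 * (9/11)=6908733/184877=37.37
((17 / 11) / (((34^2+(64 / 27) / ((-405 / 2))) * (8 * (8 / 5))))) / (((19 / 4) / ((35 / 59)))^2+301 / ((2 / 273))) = 0.00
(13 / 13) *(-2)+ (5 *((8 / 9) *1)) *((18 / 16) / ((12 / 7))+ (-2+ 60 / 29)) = 1277 / 1044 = 1.22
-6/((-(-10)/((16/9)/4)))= -4/15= -0.27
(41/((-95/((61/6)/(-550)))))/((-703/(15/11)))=-2501/161619700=-0.00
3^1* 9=27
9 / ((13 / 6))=54 / 13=4.15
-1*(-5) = 5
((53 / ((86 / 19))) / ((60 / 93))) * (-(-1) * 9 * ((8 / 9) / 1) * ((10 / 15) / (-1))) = -62434 / 645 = -96.80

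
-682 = -682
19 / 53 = 0.36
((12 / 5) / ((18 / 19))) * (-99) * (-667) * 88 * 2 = 29441913.60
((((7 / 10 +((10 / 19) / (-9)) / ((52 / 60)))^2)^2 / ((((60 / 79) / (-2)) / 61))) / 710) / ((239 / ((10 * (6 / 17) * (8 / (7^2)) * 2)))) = -2325609219105527059 / 13317542906531007178125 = -0.00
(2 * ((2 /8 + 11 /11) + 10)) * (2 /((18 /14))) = 35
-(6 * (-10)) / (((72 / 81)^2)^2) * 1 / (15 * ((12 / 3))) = 6561 / 4096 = 1.60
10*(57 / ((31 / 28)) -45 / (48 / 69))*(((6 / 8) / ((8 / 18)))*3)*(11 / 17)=-29175795 / 67456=-432.52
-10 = -10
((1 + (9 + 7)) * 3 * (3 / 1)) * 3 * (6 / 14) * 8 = 11016 / 7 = 1573.71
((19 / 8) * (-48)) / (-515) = 114 / 515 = 0.22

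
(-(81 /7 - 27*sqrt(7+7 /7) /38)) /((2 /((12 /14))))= -243 /49+81*sqrt(2) /133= -4.10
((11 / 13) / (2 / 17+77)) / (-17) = -11 / 17043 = -0.00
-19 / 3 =-6.33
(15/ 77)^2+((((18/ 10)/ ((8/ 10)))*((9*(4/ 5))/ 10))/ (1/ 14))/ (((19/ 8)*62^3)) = 3187274868/ 83899648525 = 0.04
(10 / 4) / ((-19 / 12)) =-30 / 19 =-1.58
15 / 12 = 5 / 4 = 1.25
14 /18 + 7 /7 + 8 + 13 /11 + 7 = 1778 /99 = 17.96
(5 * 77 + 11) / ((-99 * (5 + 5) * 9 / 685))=-274 / 9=-30.44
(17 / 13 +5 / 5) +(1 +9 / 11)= 590 / 143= 4.13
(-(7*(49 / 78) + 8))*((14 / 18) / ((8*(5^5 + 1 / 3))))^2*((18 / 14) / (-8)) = 6769 / 3510748839936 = 0.00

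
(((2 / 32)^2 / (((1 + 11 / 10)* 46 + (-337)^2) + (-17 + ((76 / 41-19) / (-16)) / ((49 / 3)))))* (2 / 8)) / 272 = 10045 / 317967800452096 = 0.00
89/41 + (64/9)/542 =218383/99999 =2.18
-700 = -700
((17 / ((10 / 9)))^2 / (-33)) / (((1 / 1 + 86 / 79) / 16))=-821916 / 15125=-54.34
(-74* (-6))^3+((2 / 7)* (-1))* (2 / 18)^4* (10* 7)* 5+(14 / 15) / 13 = 37327792306678 / 426465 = 87528384.06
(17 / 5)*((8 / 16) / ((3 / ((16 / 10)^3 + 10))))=14977 / 1875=7.99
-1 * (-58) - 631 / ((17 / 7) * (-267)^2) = 70286537 / 1211913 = 58.00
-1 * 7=-7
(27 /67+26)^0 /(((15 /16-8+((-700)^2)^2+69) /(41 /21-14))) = -4048 /80673600020811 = -0.00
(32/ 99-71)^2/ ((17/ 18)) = 97916018/ 18513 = 5289.04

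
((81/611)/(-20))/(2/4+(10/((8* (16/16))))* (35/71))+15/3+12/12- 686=-658541551/968435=-680.01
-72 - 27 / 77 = -5571 / 77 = -72.35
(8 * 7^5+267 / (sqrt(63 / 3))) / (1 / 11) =979 * sqrt(21) / 7+1479016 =1479656.91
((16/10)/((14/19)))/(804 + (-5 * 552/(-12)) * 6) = 19/19110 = 0.00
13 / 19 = 0.68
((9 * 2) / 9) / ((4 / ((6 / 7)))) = 3 / 7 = 0.43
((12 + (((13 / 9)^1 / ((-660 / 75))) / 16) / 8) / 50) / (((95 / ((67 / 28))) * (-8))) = -40748797 / 53932032000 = -0.00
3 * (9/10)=27/10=2.70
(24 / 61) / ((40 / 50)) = 0.49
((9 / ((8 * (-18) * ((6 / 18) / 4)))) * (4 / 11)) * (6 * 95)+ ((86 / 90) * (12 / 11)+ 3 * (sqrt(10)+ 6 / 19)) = -481112 / 3135+ 3 * sqrt(10) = -143.98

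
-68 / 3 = -22.67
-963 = -963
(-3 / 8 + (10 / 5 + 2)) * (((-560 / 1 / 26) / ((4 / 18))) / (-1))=9135 / 26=351.35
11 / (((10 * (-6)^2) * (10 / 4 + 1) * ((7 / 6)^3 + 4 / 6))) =66 / 17045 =0.00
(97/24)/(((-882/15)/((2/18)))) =-485/63504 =-0.01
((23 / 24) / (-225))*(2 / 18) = -23 / 48600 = -0.00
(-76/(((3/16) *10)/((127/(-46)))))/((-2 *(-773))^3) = 4826/159352021365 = 0.00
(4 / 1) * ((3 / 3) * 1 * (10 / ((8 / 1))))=5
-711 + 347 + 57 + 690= 383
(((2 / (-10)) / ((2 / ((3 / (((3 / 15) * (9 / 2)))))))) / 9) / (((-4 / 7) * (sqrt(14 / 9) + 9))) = 21 / 2860- 7 * sqrt(14) / 25740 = 0.01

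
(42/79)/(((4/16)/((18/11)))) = 3024/869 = 3.48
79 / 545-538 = -537.86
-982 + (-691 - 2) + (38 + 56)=-1581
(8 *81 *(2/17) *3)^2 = 52306.38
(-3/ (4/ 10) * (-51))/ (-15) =-51/ 2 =-25.50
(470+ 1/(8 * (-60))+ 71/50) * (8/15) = 1131403/4500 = 251.42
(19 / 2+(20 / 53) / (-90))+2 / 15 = 45931 / 4770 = 9.63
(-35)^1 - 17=-52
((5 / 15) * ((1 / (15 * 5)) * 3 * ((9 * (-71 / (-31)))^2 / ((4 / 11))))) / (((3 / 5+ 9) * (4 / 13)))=6487767 / 1230080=5.27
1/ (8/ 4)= 1/ 2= 0.50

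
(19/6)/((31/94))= 893/93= 9.60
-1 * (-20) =20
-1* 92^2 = -8464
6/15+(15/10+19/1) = 20.90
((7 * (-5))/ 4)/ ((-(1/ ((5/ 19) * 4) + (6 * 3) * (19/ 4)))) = 25/ 247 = 0.10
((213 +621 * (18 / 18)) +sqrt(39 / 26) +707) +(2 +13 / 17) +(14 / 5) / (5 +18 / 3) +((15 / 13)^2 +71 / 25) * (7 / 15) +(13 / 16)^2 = sqrt(6) / 2 +4692290191421 / 3033888000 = 1547.85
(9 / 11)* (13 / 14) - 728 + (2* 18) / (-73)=-8181179 / 11242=-727.73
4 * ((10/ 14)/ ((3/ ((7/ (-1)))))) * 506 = -10120/ 3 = -3373.33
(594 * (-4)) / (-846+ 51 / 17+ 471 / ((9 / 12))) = 2376 / 215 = 11.05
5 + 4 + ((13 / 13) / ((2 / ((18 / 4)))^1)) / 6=75 / 8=9.38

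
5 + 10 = 15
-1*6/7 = -6/7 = -0.86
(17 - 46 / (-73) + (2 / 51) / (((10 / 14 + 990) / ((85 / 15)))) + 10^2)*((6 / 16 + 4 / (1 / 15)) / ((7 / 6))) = 168863677 / 27740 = 6087.37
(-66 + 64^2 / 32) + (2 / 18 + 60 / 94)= 26543 / 423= 62.75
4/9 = 0.44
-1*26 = -26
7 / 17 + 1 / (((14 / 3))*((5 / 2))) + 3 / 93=9771 / 18445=0.53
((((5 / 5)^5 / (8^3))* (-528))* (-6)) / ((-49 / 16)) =-99 / 49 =-2.02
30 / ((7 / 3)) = 90 / 7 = 12.86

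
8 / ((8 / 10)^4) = 625 / 32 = 19.53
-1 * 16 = -16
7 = 7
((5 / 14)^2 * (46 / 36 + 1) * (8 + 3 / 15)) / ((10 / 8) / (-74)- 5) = -62197 / 130977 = -0.47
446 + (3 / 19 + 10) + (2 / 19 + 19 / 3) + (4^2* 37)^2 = 20002816 / 57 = 350926.60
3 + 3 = 6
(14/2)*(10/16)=35/8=4.38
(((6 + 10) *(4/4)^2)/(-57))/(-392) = 2/2793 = 0.00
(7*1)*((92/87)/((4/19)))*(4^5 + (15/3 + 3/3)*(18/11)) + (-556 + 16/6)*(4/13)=150037388/4147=36179.74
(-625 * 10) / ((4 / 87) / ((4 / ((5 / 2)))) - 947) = 1087500 / 164773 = 6.60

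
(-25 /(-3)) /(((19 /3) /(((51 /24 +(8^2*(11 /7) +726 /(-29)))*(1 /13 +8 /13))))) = 28377675 /401128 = 70.74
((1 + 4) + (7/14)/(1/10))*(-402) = -4020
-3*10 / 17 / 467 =-30 / 7939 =-0.00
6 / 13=0.46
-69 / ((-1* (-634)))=-69 / 634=-0.11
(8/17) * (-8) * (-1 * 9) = 576/17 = 33.88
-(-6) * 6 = 36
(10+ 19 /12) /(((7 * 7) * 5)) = 139 /2940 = 0.05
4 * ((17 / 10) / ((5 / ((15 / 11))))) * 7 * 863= 616182 / 55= 11203.31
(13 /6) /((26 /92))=7.67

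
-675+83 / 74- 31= -52161 / 74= -704.88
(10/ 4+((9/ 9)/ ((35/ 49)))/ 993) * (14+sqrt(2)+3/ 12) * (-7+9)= 24839 * sqrt(2)/ 4965+471941/ 6620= 78.37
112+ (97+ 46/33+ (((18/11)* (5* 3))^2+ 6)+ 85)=328106/363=903.87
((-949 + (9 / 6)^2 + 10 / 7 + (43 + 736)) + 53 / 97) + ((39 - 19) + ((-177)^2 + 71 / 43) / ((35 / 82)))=42777964013 / 583940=73257.46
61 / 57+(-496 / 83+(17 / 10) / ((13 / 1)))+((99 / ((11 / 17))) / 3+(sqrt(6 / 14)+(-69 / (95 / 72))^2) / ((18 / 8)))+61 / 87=4*sqrt(21) / 63+712987518253 / 564802550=1262.66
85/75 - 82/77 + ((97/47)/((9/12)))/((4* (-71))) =75426/1284745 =0.06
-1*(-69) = 69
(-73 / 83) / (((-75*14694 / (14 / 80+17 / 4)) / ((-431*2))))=-1856317 / 609801000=-0.00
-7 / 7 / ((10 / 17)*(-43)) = 17 / 430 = 0.04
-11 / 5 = -2.20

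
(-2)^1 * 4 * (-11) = 88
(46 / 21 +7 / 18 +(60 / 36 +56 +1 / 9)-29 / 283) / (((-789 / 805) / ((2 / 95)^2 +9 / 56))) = -447217481383 / 45139699920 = -9.91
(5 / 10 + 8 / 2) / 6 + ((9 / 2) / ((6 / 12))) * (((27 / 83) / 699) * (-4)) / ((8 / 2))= 57693 / 77356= 0.75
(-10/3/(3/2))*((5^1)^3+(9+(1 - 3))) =-880/3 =-293.33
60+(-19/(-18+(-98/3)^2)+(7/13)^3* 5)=1260461783/20744074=60.76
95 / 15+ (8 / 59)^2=66331 / 10443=6.35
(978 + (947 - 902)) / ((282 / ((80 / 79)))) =13640 / 3713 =3.67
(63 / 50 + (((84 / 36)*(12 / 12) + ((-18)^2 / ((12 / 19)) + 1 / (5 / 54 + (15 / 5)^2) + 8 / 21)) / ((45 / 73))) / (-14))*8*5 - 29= -2565247663 / 1082655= -2369.40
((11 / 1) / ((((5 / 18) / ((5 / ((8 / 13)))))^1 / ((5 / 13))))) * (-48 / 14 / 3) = -990 / 7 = -141.43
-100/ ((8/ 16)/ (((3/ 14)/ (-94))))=150/ 329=0.46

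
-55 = -55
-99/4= -24.75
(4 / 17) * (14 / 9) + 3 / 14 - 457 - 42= -1067615 / 2142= -498.42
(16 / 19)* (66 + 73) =2224 / 19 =117.05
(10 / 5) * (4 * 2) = 16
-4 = -4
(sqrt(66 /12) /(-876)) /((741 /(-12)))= sqrt(22) /108186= 0.00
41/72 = 0.57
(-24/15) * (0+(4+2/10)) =-168/25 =-6.72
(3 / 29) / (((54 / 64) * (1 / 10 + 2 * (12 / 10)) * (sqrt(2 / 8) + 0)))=128 / 1305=0.10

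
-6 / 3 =-2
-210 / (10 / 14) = -294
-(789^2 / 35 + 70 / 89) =-55406819 / 3115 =-17787.10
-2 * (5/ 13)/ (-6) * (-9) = -1.15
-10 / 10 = -1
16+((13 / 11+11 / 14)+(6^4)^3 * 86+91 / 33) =86487915783527 / 462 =187203280916.73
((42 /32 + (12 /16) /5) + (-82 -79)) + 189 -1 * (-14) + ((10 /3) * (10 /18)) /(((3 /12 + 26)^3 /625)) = 43.53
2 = 2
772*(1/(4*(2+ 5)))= 193/7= 27.57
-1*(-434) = 434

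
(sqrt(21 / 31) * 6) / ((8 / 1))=0.62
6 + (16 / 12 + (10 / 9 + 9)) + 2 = 175 / 9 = 19.44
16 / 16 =1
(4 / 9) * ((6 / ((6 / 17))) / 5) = 68 / 45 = 1.51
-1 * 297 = -297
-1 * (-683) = 683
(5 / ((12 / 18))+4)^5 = 6436343 / 32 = 201135.72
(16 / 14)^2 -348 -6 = -17282 / 49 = -352.69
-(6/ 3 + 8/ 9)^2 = -676/ 81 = -8.35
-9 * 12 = -108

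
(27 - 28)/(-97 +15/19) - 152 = -277837/1828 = -151.99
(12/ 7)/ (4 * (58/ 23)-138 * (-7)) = 138/ 78575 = 0.00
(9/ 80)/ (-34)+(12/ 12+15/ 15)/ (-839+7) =-101/ 17680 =-0.01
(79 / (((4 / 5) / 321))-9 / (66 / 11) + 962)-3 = 130625 / 4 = 32656.25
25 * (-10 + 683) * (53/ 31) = 891725/ 31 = 28765.32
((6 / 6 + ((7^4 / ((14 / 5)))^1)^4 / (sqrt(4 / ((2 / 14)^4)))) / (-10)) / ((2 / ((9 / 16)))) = -1588923275913 / 10240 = -155168288.66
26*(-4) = -104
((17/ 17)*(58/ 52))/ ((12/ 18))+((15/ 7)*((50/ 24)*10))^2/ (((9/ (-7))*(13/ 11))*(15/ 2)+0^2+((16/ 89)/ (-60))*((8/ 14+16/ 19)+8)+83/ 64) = -89908931962947/ 460793539388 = -195.12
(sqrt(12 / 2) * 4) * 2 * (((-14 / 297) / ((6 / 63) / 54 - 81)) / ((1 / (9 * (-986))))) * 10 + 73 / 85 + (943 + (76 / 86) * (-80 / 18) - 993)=-104358240 * sqrt(6) / 252593 - 1745699 / 32895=-1065.07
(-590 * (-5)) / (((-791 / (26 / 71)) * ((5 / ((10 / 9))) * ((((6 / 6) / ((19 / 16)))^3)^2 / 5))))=-4510523840875 / 1060003381248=-4.26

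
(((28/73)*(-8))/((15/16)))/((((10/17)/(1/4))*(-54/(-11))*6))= -20944/443475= -0.05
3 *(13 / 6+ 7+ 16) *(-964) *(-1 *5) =363910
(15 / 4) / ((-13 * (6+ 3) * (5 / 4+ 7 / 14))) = -5 / 273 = -0.02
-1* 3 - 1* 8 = -11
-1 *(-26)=26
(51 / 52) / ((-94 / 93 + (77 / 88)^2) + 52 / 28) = 0.61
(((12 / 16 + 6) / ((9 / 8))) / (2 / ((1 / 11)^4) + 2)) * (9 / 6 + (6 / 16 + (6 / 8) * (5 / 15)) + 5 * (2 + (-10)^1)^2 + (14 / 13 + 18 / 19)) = 1921557 / 28932592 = 0.07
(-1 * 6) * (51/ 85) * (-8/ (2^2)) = 7.20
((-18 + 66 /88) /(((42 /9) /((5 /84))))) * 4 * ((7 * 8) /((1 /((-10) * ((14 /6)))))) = 1150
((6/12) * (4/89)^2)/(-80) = -0.00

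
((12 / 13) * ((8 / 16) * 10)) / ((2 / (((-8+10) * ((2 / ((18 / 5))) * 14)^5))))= 33614000000 / 255879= 131366.78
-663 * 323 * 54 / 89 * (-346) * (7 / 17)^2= 678397356 / 89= 7622442.20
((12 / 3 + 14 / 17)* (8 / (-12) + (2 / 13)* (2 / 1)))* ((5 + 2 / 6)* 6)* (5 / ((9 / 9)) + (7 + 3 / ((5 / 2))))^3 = -3520484352 / 27625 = -127438.35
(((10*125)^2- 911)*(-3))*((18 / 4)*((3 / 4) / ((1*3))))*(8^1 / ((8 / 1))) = -42162903 / 8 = -5270362.88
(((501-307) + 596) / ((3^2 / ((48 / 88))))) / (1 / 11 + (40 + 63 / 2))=632 / 945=0.67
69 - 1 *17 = 52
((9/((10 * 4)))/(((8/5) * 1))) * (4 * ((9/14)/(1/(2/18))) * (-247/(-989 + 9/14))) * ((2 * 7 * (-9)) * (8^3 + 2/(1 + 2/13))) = -179869599/276740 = -649.96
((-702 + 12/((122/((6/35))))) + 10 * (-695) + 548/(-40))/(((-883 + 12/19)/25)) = 621916873/2863462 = 217.19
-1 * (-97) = 97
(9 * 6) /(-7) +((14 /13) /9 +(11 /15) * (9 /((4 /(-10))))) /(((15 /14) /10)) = -394588 /2457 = -160.60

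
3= 3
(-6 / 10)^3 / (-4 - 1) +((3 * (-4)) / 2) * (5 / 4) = -9321 / 1250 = -7.46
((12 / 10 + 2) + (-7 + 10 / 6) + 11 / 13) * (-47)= 11797 / 195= 60.50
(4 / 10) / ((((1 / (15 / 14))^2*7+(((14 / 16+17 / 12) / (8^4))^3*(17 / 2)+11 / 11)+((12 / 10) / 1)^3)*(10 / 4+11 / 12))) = 1139973655678156800 / 85939025110118602163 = 0.01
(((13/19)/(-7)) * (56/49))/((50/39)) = -2028/23275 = -0.09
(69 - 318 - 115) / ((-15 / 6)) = 728 / 5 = 145.60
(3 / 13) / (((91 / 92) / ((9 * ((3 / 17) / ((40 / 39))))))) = 5589 / 15470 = 0.36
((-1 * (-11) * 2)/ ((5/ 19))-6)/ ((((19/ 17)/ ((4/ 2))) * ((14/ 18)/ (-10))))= -237456/ 133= -1785.38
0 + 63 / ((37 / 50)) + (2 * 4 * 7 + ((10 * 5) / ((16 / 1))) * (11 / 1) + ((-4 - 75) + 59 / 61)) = 1760051 / 18056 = 97.48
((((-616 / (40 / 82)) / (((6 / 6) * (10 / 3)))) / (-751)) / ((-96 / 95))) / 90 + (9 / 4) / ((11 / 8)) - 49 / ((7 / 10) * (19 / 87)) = -720770667647 / 2260209600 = -318.90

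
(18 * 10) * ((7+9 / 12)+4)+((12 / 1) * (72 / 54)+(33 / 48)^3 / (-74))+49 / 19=12287204663 / 5758976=2133.57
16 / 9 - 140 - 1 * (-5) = -1199 / 9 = -133.22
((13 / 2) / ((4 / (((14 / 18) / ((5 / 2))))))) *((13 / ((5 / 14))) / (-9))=-8281 / 4050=-2.04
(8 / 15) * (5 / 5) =8 / 15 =0.53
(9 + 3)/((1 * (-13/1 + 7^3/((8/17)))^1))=32/1909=0.02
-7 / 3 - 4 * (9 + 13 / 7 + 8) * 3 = -4801 / 21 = -228.62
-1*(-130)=130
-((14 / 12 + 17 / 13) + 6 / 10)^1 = -1199 / 390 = -3.07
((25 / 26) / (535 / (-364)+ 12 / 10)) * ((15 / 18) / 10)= -875 / 2946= -0.30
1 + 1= 2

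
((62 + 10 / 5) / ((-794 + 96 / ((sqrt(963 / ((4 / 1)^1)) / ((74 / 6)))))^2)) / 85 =43454997504 * sqrt(107) / 1922090072607982285 + 2360187008784 / 1922090072607982285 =0.00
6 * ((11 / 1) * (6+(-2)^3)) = -132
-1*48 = -48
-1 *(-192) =192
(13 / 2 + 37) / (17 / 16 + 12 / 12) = 232 / 11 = 21.09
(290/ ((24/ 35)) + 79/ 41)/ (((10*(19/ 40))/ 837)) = 58317417/ 779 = 74861.90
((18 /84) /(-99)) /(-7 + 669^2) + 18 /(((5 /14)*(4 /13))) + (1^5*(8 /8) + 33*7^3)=11872523644207 /1033849740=11483.80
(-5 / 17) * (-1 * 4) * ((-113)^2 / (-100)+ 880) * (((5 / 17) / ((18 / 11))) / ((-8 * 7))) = -91949 / 32368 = -2.84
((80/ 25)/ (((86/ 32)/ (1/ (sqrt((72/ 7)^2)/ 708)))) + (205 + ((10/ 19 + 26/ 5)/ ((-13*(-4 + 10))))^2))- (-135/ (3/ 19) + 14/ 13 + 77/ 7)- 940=112083777277/ 590262075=189.89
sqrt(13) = 3.61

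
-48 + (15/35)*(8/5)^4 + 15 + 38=34163/4375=7.81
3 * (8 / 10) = 12 / 5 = 2.40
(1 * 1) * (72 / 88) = 9 / 11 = 0.82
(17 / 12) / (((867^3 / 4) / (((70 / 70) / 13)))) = 0.00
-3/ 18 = -0.17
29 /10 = 2.90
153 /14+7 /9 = 1475 /126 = 11.71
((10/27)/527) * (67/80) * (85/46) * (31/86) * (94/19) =15745/8117712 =0.00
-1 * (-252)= 252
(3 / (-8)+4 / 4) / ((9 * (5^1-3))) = 5 / 144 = 0.03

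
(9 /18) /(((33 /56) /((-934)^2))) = 24425968 /33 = 740180.85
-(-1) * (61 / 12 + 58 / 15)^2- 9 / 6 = 31441 / 400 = 78.60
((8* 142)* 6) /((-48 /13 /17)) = -31382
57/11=5.18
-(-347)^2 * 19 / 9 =-2287771 / 9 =-254196.78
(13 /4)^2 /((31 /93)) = 507 /16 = 31.69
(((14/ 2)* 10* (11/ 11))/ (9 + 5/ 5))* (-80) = -560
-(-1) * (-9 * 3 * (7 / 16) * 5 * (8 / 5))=-189 / 2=-94.50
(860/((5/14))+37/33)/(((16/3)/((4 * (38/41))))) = 1510519/902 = 1674.63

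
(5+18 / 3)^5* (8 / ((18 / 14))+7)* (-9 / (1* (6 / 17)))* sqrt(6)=-325806173* sqrt(6) / 6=-133009813.15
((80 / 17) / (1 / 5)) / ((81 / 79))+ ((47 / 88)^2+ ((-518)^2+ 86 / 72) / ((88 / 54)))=1756034735341 / 10663488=164677.33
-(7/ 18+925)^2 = -856344.60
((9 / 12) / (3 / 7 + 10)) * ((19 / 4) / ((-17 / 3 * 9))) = -133 / 19856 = -0.01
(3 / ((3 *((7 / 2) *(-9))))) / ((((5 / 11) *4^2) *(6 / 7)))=-11 / 2160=-0.01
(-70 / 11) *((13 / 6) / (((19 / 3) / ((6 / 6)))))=-455 / 209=-2.18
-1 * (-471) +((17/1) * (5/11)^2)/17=57016/121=471.21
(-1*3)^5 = -243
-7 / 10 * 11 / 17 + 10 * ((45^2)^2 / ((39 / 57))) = 132450186499 / 2210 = 59932211.09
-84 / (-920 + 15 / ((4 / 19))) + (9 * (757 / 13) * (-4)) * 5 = -10481.44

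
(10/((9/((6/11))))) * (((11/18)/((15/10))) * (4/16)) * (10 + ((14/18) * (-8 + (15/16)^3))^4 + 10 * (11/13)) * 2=118704105151205628439265/972317730137570279424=122.08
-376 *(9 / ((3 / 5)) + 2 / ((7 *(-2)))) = -5586.29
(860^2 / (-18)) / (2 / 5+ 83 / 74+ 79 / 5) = -136826000 / 57681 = -2372.12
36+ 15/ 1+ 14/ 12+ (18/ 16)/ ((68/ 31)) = 85973/ 1632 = 52.68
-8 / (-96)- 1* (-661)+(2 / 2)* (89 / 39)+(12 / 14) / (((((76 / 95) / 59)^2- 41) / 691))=842787399385 / 1298755276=648.92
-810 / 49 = -16.53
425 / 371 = 1.15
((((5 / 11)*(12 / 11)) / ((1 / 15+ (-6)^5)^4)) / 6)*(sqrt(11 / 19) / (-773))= -506250*sqrt(209) / 328922525017006168915247207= -0.00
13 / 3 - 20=-47 / 3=-15.67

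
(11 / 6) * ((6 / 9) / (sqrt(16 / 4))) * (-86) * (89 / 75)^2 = -3746633 / 50625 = -74.01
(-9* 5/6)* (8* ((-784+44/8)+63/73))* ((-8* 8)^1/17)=-217987200/1241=-175654.47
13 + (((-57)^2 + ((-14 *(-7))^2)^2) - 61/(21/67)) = 1937037551/21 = 92239883.38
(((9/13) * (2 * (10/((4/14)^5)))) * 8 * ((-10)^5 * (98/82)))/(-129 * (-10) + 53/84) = -311299254000000/57784129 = -5387279.51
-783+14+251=-518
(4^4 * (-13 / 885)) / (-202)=1664 / 89385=0.02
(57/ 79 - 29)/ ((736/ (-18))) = 10053/ 14536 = 0.69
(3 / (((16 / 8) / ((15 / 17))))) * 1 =45 / 34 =1.32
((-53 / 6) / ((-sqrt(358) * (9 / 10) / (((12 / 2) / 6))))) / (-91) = -0.01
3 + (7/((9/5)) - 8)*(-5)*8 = 1507/9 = 167.44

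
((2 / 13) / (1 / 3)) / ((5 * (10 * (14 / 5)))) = 3 / 910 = 0.00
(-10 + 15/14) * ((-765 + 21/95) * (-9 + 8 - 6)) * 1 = -908175/19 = -47798.68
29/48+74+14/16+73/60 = 18407/240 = 76.70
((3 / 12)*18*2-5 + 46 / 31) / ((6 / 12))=340 / 31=10.97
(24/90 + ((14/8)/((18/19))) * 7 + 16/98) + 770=13818479/17640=783.36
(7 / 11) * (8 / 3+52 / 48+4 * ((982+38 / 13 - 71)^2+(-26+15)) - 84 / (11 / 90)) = 173868985339 / 81796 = 2125641.66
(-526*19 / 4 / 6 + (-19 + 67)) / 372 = -4421 / 4464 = -0.99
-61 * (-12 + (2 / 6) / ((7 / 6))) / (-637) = -5002 / 4459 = -1.12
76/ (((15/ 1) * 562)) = 38/ 4215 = 0.01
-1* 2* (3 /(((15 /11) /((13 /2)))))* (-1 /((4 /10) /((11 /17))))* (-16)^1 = -12584 /17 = -740.24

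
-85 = -85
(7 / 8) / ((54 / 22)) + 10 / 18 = 197 / 216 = 0.91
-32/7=-4.57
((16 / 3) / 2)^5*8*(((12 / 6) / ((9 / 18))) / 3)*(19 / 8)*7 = 17432576 / 729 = 23913.00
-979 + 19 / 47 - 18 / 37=-1702624 / 1739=-979.08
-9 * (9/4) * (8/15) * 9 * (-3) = 1458/5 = 291.60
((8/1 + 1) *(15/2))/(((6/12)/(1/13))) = 135/13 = 10.38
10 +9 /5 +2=13.80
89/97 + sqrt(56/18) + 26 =2 * sqrt(7)/3 + 2611/97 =28.68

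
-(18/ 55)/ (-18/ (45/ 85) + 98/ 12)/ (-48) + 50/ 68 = 0.74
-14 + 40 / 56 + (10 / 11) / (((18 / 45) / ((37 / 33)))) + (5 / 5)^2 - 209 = -555812 / 2541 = -218.74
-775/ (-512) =775/ 512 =1.51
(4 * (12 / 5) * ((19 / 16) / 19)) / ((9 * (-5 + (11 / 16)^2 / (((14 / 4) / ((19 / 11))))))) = -896 / 64065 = -0.01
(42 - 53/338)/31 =14143/10478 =1.35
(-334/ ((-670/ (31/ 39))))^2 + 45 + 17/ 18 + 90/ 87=466658308157/ 9900265050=47.14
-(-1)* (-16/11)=-16/11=-1.45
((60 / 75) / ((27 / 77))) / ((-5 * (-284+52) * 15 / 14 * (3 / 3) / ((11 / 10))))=5929 / 2936250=0.00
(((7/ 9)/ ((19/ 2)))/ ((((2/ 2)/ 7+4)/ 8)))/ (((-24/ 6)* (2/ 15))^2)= 1225/ 2204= 0.56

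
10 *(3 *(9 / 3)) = 90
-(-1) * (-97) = -97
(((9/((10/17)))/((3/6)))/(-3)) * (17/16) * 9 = -97.54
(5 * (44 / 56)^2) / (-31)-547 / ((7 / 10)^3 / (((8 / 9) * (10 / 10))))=-1417.66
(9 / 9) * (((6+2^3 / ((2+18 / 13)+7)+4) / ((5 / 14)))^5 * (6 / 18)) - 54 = 3495098263564169132026 / 420378134765625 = 8314177.11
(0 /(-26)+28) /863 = 0.03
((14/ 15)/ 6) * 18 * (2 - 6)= -56/ 5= -11.20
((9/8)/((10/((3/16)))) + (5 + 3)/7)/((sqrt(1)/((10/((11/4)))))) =10429/2464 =4.23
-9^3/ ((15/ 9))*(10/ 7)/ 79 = -4374/ 553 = -7.91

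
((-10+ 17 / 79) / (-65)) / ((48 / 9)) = 2319 / 82160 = 0.03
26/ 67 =0.39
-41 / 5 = -8.20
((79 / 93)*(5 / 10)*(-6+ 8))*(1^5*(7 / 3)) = 553 / 279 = 1.98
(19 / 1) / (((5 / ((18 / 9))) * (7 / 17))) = 646 / 35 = 18.46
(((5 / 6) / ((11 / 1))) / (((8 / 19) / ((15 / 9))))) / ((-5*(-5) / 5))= 0.06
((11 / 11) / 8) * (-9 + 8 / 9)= -73 / 72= -1.01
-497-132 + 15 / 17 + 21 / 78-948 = -696525 / 442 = -1575.85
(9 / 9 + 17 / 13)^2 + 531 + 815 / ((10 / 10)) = 228374 / 169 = 1351.33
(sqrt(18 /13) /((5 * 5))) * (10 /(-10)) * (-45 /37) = 27 * sqrt(26) /2405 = 0.06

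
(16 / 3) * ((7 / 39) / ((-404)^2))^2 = 49 / 7597241756208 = 0.00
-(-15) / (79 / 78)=1170 / 79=14.81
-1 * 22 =-22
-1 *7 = -7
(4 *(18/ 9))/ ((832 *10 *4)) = 1/ 4160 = 0.00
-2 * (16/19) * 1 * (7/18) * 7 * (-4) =3136/171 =18.34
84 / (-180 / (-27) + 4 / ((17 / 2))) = 153 / 13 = 11.77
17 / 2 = 8.50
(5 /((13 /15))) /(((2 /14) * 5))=105 /13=8.08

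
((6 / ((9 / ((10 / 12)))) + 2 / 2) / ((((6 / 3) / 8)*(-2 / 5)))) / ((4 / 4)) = -140 / 9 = -15.56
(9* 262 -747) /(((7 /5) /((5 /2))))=40275 /14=2876.79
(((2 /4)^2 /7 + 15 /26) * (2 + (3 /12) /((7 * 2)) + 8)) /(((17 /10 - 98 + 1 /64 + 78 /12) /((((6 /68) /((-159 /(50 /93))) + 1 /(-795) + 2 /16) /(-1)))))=144989471 /17182632012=0.01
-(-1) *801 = 801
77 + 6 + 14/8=339/4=84.75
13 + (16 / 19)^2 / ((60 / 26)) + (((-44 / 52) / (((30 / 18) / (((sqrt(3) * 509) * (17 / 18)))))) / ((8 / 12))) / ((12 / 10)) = 72059 / 5415-95183 * sqrt(3) / 312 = -515.10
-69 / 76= -0.91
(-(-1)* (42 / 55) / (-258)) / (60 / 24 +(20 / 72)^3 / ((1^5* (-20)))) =-163296 / 137867675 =-0.00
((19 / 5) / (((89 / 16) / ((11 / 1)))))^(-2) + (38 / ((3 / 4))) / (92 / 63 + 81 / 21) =35760354887 / 3746082560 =9.55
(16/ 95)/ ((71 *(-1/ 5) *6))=-0.00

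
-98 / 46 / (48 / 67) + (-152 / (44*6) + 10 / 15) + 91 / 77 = -20657 / 12144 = -1.70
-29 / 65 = -0.45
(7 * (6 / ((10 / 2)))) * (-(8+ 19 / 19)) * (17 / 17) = -378 / 5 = -75.60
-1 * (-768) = 768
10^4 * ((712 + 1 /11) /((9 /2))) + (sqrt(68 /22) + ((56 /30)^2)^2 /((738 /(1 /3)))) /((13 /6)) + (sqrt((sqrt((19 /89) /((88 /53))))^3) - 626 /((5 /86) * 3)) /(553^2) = 2014^(3 /4) * 979^(1 /4) /2395096088 + 6 * sqrt(374) /143 + 1292708568719823988244 /816916564839375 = 1582425.04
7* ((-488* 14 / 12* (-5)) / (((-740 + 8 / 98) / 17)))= -12449185 / 27192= -457.83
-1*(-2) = 2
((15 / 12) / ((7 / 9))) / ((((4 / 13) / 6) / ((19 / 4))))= 33345 / 224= 148.86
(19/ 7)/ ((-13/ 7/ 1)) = -19/ 13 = -1.46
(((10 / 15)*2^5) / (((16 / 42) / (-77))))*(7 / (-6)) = 15092 / 3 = 5030.67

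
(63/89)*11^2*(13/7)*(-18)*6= -1528956/89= -17179.28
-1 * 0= 0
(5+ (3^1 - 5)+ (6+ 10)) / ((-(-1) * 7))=19 / 7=2.71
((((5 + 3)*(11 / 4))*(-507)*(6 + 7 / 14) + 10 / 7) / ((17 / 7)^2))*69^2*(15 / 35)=-7248579651 / 289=-25081590.49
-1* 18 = -18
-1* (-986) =986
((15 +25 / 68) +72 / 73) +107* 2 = 1143477 / 4964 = 230.35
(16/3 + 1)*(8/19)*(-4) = -32/3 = -10.67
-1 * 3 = -3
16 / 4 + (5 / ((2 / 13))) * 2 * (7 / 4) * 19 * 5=43241 / 4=10810.25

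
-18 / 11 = -1.64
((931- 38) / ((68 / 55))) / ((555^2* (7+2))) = 9823 / 37702260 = 0.00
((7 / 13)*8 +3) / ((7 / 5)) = 475 / 91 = 5.22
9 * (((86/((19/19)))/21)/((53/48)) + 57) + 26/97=19672225/35987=546.65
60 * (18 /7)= 1080 /7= 154.29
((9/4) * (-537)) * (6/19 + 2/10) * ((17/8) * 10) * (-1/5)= 4025889/1520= 2648.61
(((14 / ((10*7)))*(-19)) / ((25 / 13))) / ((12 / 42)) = -1729 / 250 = -6.92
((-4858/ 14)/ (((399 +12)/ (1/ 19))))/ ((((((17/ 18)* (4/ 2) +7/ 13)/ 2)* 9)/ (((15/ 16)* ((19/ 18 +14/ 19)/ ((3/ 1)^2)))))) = -0.00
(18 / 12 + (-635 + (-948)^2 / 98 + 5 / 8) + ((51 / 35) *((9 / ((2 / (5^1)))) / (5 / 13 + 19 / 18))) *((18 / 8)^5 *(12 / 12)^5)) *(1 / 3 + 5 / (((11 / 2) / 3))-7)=-10826546982745 / 279003648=-38804.32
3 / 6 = 1 / 2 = 0.50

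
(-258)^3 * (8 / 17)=-137388096 / 17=-8081652.71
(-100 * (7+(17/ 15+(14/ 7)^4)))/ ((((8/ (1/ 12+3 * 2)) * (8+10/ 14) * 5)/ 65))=-6011915/ 2196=-2737.67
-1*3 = -3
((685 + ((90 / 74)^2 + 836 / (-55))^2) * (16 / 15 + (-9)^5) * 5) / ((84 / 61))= -1105316607851556137 / 5903607150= -187227330.64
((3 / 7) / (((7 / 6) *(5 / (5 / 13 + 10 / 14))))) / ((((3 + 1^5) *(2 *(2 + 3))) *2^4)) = 9 / 71344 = 0.00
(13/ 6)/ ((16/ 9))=39/ 32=1.22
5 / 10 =1 / 2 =0.50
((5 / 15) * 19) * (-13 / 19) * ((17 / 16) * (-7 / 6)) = 1547 / 288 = 5.37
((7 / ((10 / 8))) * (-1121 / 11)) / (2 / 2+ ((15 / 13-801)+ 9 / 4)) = 1632176 / 2278265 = 0.72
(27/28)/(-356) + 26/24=32315/29904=1.08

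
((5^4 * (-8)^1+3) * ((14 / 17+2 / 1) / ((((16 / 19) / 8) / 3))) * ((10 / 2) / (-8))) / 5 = 854487 / 17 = 50263.94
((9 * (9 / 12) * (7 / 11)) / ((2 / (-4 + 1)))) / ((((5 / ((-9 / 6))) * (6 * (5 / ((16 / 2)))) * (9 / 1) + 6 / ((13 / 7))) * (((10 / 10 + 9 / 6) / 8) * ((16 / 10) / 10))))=12285 / 10417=1.18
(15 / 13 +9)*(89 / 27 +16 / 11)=5644 / 117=48.24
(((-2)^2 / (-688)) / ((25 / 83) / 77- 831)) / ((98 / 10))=4565 / 6394318784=0.00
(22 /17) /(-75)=-22 /1275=-0.02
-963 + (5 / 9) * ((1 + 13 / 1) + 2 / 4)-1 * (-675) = -279.94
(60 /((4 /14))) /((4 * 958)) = 105 /1916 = 0.05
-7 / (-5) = 7 / 5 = 1.40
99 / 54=11 / 6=1.83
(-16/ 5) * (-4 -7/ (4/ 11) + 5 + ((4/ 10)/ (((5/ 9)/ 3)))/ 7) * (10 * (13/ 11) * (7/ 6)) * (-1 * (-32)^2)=-668741632/ 825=-810595.92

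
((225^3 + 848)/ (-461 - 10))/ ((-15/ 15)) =11391473/ 471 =24185.72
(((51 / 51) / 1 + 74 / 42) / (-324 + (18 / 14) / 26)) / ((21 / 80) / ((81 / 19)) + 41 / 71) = -8565440 / 642017653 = -0.01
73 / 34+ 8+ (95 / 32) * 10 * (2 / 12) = 24635 / 1632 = 15.09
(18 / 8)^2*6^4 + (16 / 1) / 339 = 2224195 / 339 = 6561.05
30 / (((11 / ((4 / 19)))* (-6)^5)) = -5 / 67716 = -0.00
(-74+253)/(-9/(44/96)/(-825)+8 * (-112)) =-541475/2710328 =-0.20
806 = 806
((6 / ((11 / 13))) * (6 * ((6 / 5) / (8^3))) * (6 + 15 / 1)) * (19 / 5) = 140049 / 17600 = 7.96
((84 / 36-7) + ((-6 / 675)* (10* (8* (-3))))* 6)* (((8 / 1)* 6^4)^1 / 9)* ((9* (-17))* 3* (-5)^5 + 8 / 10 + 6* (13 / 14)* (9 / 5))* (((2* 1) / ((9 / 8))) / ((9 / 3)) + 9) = 29007182983168 / 225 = 128920813258.52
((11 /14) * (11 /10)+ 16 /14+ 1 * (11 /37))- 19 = -86483 /5180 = -16.70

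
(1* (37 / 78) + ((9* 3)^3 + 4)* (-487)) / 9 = -747830345 / 702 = -1065285.39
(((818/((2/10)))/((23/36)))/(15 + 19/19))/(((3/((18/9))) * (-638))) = -6135/14674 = -0.42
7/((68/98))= 343/34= 10.09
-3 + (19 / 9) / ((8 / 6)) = -17 / 12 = -1.42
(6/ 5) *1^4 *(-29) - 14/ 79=-13816/ 395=-34.98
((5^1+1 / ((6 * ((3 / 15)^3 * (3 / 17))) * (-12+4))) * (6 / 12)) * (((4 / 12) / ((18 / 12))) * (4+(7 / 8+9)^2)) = -9128285 / 82944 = -110.05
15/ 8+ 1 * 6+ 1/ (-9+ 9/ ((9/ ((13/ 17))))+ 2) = 3271/ 424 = 7.71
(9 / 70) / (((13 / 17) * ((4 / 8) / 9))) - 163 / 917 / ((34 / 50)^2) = 6501424 / 2460835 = 2.64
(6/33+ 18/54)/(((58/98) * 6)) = 833/5742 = 0.15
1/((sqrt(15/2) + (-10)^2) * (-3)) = -40/11991 + sqrt(30)/59955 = -0.00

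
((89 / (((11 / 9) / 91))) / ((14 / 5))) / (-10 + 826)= 17355 / 5984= 2.90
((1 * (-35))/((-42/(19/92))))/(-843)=-95/465336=-0.00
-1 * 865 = -865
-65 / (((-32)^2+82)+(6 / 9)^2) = -45 / 766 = -0.06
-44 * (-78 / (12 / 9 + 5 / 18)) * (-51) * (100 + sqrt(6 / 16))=-315057600 / 29 - 787644 * sqrt(6) / 29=-10930583.65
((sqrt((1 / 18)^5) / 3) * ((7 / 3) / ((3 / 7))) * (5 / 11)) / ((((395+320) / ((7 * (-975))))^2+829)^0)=245 * sqrt(2) / 577368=0.00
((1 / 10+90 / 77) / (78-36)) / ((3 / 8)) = 1954 / 24255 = 0.08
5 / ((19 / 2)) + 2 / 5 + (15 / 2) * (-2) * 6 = -8462 / 95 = -89.07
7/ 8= 0.88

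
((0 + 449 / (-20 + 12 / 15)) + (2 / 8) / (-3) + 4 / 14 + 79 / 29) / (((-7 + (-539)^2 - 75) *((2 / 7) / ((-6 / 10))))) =383 / 2589120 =0.00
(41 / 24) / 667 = 41 / 16008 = 0.00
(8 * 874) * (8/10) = 27968/5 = 5593.60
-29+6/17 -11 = -39.65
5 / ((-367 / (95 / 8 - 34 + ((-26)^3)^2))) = -12356630155 / 2936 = -4208661.50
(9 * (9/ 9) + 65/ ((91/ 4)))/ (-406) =-83/ 2842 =-0.03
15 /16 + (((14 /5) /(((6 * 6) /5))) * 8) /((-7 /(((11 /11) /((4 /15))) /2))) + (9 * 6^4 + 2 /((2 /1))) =559925 /48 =11665.10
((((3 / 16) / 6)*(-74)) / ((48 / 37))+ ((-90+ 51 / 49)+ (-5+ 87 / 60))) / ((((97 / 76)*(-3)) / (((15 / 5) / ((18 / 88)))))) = 3708063997 / 10266480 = 361.18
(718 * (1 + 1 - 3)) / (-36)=359 / 18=19.94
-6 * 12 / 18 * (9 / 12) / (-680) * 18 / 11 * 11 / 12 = 9 / 1360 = 0.01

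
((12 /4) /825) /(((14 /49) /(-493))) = -3451 /550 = -6.27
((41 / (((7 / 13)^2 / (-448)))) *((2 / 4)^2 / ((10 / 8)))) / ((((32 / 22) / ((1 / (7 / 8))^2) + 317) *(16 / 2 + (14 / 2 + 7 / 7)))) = -2.49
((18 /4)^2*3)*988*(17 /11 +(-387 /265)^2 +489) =29571035.64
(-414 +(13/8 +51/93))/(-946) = 102133/234608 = 0.44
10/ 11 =0.91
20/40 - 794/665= -923/1330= -0.69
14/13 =1.08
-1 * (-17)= 17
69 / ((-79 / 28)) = -1932 / 79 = -24.46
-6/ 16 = -3/ 8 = -0.38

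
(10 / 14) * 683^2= 2332445 / 7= 333206.43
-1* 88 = -88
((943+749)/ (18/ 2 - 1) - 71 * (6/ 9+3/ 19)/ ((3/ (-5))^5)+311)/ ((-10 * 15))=-7066109/ 831060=-8.50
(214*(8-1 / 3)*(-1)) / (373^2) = -4922 / 417387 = -0.01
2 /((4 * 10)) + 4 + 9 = 261 /20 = 13.05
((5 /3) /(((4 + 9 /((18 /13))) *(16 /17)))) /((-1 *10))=-17 /1008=-0.02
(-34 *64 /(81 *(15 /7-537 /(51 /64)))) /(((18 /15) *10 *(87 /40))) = 2589440 /1689948117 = 0.00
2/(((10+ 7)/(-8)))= -16/17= -0.94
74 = 74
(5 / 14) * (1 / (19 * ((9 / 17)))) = 85 / 2394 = 0.04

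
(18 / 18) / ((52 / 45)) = 45 / 52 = 0.87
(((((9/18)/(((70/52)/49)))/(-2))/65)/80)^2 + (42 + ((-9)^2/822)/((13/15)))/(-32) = -37502162731/28496000000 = -1.32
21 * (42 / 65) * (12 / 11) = 10584 / 715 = 14.80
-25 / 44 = -0.57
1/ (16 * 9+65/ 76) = 76/ 11009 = 0.01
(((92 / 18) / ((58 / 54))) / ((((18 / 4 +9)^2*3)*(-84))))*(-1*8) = 0.00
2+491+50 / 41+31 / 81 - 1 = 1639253 / 3321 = 493.60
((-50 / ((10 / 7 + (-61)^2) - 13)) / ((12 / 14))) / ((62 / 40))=-12250 / 1207419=-0.01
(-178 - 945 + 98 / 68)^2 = 1257894.19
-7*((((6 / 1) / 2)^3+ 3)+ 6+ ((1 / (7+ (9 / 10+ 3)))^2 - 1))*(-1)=2911545 / 11881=245.06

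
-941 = -941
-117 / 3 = -39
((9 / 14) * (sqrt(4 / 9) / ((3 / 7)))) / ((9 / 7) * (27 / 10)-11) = -70 / 527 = -0.13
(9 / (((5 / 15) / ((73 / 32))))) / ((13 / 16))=1971 / 26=75.81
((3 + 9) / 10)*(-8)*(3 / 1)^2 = -432 / 5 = -86.40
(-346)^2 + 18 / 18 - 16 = 119701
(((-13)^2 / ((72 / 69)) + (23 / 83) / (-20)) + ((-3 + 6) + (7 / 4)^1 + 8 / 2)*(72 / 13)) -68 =18438731 / 129480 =142.41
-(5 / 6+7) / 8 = -47 / 48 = -0.98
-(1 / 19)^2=-1 / 361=-0.00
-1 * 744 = -744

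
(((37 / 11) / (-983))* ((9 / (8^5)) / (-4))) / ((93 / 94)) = 5217 / 21967863808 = 0.00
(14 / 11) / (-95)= -14 / 1045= -0.01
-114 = -114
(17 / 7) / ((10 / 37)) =8.99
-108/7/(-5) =108/35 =3.09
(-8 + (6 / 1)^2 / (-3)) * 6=-120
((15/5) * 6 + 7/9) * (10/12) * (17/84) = 14365/4536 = 3.17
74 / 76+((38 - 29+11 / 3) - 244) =-26261 / 114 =-230.36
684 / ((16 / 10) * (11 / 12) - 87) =-10260 / 1283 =-8.00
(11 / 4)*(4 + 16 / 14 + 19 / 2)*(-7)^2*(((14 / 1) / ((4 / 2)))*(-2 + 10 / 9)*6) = -220990 / 3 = -73663.33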